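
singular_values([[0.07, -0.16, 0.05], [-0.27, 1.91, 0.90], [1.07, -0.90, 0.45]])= [2.32, 1.16, 0.05]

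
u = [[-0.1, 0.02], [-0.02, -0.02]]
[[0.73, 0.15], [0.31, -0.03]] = u @ [[-8.70, -1.01], [-6.97, 2.39]]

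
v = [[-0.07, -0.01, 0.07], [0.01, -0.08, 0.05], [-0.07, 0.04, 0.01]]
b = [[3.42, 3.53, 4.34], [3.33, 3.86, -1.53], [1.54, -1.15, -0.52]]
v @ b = [[-0.16,-0.37,-0.32], [-0.16,-0.33,0.14], [-0.09,-0.10,-0.37]]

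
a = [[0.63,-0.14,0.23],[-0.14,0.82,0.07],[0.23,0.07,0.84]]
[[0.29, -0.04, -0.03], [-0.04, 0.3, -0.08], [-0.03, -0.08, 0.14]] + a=[[0.92, -0.18, 0.2],[-0.18, 1.12, -0.01],[0.20, -0.01, 0.98]]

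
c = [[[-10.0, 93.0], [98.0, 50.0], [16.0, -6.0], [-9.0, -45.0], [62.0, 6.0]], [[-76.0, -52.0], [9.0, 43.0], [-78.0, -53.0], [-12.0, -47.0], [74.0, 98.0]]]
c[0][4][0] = 62.0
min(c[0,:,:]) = -45.0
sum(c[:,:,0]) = 74.0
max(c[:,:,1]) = 98.0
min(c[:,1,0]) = 9.0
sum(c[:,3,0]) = -21.0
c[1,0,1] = -52.0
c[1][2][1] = -53.0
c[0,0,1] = 93.0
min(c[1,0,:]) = -76.0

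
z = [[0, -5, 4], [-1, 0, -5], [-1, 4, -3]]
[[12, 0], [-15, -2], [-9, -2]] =z @ [[0, 2], [0, 0], [3, 0]]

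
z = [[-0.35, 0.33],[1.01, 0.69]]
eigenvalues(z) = [-0.61, 0.95]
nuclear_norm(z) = 1.70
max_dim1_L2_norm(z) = 1.22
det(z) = -0.57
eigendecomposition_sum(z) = [[-0.51,0.13],[0.39,-0.10]] + [[0.16, 0.20], [0.62, 0.79]]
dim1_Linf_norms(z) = [0.35, 1.01]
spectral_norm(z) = 1.23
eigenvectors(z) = [[-0.79, -0.25],[0.61, -0.97]]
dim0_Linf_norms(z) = [1.01, 0.69]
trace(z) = 0.34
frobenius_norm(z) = 1.31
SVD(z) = [[-0.1,1.00], [1.00,0.10]] @ diag([1.2282471143390625, 0.46798400198913404]) @ [[0.85, 0.53], [-0.53, 0.85]]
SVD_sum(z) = [[-0.10, -0.06], [1.03, 0.65]] + [[-0.25, 0.39], [-0.02, 0.04]]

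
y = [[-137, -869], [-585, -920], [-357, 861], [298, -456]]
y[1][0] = -585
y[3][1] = -456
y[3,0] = 298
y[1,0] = -585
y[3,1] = -456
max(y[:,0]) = 298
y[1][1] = -920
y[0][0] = -137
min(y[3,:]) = -456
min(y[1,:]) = -920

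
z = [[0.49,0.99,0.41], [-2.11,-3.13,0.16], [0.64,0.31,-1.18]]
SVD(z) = [[-0.27, -0.39, 0.88],[0.95, 0.06, 0.31],[-0.17, 0.92, 0.35]] @ diag([3.985006298400962, 1.296418724812207, 0.004826143485807776]) @ [[-0.56,-0.82,0.06], [0.21,-0.22,-0.95], [-0.80,0.52,-0.30]]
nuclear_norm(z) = 5.29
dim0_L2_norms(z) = [2.26, 3.3, 1.26]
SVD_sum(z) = [[0.6, 0.88, -0.07],  [-2.12, -3.11, 0.23],  [0.39, 0.57, -0.04]] + [[-0.11, 0.11, 0.48], [0.02, -0.02, -0.07], [0.25, -0.26, -1.14]] + [[-0.00, 0.0, -0.00], [-0.0, 0.00, -0.00], [-0.0, 0.00, -0.00]]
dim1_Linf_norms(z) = [0.99, 3.13, 1.18]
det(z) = -0.02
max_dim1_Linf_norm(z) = 3.13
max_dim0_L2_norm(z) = 3.3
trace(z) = -3.82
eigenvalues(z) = [-0.01, -2.46, -1.35]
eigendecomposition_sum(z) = [[-0.01, -0.0, -0.0], [0.01, 0.00, 0.00], [-0.0, -0.00, -0.00]] + [[0.83,  1.03,  -0.39], [-2.55,  -3.19,  1.22], [0.20,  0.25,  -0.10]] + [[-0.33, -0.04, 0.81], [0.43, 0.06, -1.06], [0.44, 0.06, -1.08]]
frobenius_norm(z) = 4.19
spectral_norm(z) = 3.99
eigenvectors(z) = [[-0.8, -0.31, -0.47], [0.52, 0.95, 0.62], [-0.3, -0.08, 0.63]]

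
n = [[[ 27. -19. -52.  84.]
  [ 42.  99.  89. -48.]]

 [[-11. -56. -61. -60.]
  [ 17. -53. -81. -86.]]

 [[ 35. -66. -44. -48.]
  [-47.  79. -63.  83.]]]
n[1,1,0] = 17.0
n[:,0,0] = [27.0, -11.0, 35.0]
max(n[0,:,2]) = 89.0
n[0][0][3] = 84.0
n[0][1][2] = 89.0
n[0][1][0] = 42.0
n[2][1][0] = -47.0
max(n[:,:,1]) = 99.0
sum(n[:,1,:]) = 31.0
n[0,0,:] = [27.0, -19.0, -52.0, 84.0]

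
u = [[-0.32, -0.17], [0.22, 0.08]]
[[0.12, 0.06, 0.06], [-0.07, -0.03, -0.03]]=u @ [[-0.21, -0.04, -0.03], [-0.29, -0.30, -0.3]]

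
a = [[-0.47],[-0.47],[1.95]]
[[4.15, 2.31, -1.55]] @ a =[[-6.06]]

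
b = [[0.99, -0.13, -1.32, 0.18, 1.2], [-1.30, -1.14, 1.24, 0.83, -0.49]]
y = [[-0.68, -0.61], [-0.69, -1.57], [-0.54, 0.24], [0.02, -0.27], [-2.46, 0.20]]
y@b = [[0.12,0.78,0.14,-0.63,-0.52], [1.36,1.88,-1.04,-1.43,-0.06], [-0.85,-0.2,1.01,0.10,-0.77], [0.37,0.31,-0.36,-0.22,0.16], [-2.70,0.09,3.5,-0.28,-3.05]]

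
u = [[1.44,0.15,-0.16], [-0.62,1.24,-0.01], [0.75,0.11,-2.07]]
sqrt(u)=[[1.20-0.01j, (0.06-0j), -0.06+0.07j], [(-0.27-0j), (1.12-0j), -0.00+0.02j], [0.26-0.32j, (0.04-0.03j), (-0.01+1.44j)]]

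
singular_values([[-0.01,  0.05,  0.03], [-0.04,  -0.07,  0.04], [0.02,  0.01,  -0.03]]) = [0.1, 0.06, 0.0]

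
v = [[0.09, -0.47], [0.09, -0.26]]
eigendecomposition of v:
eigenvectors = [[(0.92+0j), (0.92-0j)], [(0.34-0.21j), 0.34+0.21j]]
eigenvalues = [(-0.09+0.11j), (-0.09-0.11j)]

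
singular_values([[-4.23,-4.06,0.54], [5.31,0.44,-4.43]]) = [8.29, 3.73]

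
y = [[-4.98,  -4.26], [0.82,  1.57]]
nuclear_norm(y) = 7.40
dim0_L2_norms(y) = [5.05, 4.54]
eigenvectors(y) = [[-0.99,0.58], [0.14,-0.81]]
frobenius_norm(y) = 6.79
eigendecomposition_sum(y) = [[-4.87, -3.48], [0.67, 0.48]] + [[-0.11,  -0.78], [0.15,  1.09]]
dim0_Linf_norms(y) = [4.98, 4.26]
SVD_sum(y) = [[-4.88, -4.38], [1.23, 1.11]] + [[-0.1, 0.12], [-0.41, 0.46]]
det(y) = -4.33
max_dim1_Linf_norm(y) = 4.98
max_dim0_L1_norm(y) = 5.83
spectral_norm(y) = 6.76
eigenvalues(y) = [-4.39, 0.98]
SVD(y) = [[-0.97, 0.25], [0.25, 0.97]] @ diag([6.758379462944786, 0.6400054959499601]) @ [[0.74, 0.67], [-0.67, 0.74]]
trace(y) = -3.41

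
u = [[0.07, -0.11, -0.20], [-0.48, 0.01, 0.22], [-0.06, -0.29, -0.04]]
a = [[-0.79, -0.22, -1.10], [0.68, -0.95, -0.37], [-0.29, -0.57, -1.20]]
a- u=[[-0.86, -0.11, -0.90],[1.16, -0.96, -0.59],[-0.23, -0.28, -1.16]]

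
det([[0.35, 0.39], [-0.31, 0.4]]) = 0.261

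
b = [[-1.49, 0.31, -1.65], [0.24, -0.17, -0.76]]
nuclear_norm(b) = 2.99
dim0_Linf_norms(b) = [1.49, 0.31, 1.65]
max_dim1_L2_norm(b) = 2.24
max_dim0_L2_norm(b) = 1.82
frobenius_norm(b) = 2.39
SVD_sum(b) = [[-1.4, 0.27, -1.73],[-0.26, 0.05, -0.32]] + [[-0.09, 0.04, 0.08], [0.5, -0.22, -0.44]]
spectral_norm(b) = 2.28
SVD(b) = [[-0.98, -0.18], [-0.18, 0.98]] @ diag([2.279425057210596, 0.7120543578691652]) @ [[0.62, -0.12, 0.77],[0.71, -0.31, -0.63]]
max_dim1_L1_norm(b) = 3.45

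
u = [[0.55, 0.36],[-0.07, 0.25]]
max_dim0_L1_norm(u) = 0.62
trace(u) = 0.80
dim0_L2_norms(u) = [0.55, 0.44]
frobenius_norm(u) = 0.71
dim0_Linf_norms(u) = [0.55, 0.36]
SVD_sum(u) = [[0.53, 0.39], [0.07, 0.05]] + [[0.02, -0.03], [-0.14, 0.2]]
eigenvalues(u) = [(0.4+0.05j), (0.4-0.05j)]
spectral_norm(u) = 0.66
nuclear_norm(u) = 0.91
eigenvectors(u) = [[0.91+0.00j, 0.91-0.00j], [(-0.38+0.13j), -0.38-0.13j]]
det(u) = 0.16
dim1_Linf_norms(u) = [0.55, 0.25]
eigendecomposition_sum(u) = [[0.28-0.55j, (0.18-1.39j)], [-0.04+0.27j, (0.12+0.6j)]] + [[0.27+0.55j, 0.18+1.39j], [-0.03-0.27j, 0.13-0.60j]]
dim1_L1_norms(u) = [0.91, 0.32]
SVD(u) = [[-0.99, -0.14], [-0.14, 0.99]] @ diag([0.6627464886366323, 0.24549356773613096]) @ [[-0.81, -0.59], [-0.59, 0.81]]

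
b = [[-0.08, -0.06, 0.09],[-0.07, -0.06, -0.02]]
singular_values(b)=[0.15, 0.07]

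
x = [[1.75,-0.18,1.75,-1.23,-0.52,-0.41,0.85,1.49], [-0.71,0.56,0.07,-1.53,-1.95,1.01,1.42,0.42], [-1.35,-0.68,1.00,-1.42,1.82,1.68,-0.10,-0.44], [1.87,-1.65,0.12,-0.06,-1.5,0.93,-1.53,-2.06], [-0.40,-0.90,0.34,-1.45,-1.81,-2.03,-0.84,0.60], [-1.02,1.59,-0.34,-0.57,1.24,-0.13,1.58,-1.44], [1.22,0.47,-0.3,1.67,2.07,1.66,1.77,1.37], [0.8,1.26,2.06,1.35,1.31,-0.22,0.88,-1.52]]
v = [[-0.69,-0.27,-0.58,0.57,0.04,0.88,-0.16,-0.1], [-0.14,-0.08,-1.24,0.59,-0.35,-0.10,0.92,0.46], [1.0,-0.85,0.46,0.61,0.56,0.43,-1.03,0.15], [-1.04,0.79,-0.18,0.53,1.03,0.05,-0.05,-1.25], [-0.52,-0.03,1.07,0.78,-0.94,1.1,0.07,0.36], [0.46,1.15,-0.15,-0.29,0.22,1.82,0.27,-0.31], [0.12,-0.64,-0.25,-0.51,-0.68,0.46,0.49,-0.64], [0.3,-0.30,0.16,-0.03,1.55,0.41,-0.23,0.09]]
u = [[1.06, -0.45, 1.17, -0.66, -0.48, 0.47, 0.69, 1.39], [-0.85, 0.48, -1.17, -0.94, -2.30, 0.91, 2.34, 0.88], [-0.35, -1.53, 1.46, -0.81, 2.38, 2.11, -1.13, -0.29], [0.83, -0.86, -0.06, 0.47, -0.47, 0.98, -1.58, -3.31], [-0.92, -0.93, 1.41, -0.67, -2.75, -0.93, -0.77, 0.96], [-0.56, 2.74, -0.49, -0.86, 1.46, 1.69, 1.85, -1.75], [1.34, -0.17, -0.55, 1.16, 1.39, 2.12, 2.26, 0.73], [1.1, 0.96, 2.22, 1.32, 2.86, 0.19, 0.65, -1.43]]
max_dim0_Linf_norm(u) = 3.31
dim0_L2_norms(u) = [2.61, 3.58, 3.51, 2.54, 5.59, 3.84, 4.39, 4.51]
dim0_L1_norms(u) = [7.01, 8.12, 8.53, 6.89, 14.09, 9.4, 11.27, 10.74]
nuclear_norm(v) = 13.73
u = v + x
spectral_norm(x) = 5.94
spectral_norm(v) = 2.63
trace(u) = 3.24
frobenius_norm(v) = 5.29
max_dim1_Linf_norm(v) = 1.82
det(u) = -1334.23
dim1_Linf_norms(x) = [1.75, 1.95, 1.82, 2.06, 2.03, 1.59, 2.07, 2.06]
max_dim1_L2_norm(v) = 2.27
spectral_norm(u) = 6.89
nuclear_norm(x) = 25.16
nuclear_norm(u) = 26.90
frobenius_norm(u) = 11.13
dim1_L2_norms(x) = [3.32, 3.19, 3.41, 3.99, 3.41, 3.18, 4.08, 3.63]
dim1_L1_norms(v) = [3.29, 3.88, 5.09, 4.92, 4.87, 4.67, 3.79, 3.07]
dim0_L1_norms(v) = [4.27, 4.11, 4.09, 3.91, 5.37, 5.25, 3.22, 3.36]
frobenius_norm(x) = 10.02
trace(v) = 1.68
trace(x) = 1.56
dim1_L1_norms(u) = [6.37, 9.87, 10.06, 8.56, 9.34, 11.4, 9.72, 10.73]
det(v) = -28.08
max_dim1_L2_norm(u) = 4.5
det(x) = 1420.16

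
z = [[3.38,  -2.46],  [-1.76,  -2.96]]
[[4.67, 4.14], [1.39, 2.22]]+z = [[8.05, 1.68], [-0.37, -0.74]]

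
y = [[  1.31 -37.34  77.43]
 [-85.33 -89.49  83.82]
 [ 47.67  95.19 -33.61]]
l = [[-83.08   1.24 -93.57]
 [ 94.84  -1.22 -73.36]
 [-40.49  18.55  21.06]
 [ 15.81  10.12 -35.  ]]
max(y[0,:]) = 77.43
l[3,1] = 10.12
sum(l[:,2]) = -180.87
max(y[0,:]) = 77.43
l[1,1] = -1.22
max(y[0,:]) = 77.43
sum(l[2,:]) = -0.8800000000000026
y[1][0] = -85.33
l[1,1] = -1.22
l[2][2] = 21.06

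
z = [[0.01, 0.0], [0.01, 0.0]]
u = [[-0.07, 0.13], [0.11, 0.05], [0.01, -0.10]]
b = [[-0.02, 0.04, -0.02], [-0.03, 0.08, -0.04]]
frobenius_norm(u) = 0.22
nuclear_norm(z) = 0.01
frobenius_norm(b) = 0.11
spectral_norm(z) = 0.01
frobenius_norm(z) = 0.01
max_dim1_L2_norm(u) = 0.15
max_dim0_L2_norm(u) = 0.17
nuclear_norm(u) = 0.30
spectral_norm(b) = 0.11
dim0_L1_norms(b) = [0.05, 0.12, 0.06]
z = b @ u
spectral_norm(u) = 0.18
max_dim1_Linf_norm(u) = 0.13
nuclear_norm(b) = 0.11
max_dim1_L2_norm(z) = 0.01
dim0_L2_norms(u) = [0.13, 0.17]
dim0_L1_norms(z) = [0.02, 0.0]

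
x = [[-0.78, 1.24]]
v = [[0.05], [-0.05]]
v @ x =[[-0.04, 0.06], [0.04, -0.06]]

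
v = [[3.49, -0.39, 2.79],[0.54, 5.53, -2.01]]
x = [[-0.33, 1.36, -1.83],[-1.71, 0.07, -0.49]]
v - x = [[3.82, -1.75, 4.62], [2.25, 5.46, -1.52]]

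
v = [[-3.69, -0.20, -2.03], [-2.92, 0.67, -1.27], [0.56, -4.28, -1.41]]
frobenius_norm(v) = 7.00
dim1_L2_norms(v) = [4.22, 3.25, 4.54]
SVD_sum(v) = [[-3.73, 0.36, -1.83], [-2.89, 0.28, -1.41], [0.23, -0.02, 0.11]] + [[0.04, -0.56, -0.2], [-0.03, 0.39, 0.14], [0.33, -4.26, -1.52]] + [[0.00, 0.0, -0.0], [-0.00, -0.00, 0.00], [-0.0, -0.00, 0.0]]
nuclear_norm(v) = 9.88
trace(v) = -4.43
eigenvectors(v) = [[0.75,-0.37,-0.44],[0.48,-0.43,-0.34],[0.45,0.82,0.83]]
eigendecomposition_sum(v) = [[-2.71, -1.66, -2.09], [-1.75, -1.07, -1.35], [-1.64, -1.01, -1.27]] + [[-1.06, 1.56, 0.08], [-1.23, 1.82, 0.09], [2.35, -3.47, -0.18]] + [[0.08, -0.1, -0.02], [0.06, -0.08, -0.01], [-0.15, 0.19, 0.04]]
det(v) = -0.10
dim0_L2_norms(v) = [4.74, 4.34, 2.78]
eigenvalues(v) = [-5.05, 0.58, 0.03]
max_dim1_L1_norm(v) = 6.25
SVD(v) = [[-0.79,0.13,-0.6], [-0.61,-0.09,0.79], [0.05,0.99,0.15]] @ diag([5.2818242577125, 4.592125399747359, 0.0041016624645286]) @ [[0.89, -0.09, 0.44],[0.07, -0.94, -0.34],[-0.44, -0.33, 0.83]]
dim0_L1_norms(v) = [7.17, 5.15, 4.71]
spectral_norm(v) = 5.28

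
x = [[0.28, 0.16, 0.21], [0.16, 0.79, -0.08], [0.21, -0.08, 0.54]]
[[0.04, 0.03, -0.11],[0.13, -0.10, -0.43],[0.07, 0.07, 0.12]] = x@[[-0.12, 0.15, -0.37],  [0.21, -0.15, -0.44],  [0.21, 0.04, 0.31]]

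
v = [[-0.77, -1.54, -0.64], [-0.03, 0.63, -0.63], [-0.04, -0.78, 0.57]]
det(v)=0.006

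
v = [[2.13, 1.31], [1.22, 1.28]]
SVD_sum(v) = [[2.00, 1.48],  [1.40, 1.04]] + [[0.13, -0.17], [-0.18, 0.24]]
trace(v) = 3.41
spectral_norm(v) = 3.04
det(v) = 1.13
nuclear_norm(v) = 3.41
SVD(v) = [[-0.82, -0.57], [-0.57, 0.82]] @ diag([3.0400786576227024, 0.37110881890215175]) @ [[-0.8, -0.59], [-0.59, 0.80]]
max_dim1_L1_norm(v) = 3.44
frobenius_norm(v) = 3.06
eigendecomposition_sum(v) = [[2.0, 1.49],[1.39, 1.04]] + [[0.13,-0.18], [-0.17,0.24]]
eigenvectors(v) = [[0.82, -0.60], [0.57, 0.8]]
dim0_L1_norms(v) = [3.35, 2.59]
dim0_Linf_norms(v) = [2.13, 1.31]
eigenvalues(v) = [3.04, 0.37]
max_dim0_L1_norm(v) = 3.35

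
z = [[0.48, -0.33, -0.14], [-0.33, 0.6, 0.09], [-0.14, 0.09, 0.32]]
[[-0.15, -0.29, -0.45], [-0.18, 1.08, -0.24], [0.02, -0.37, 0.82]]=z @ [[-0.87, 0.53, -1.20], [-0.77, 2.33, -1.42], [-0.1, -1.57, 2.44]]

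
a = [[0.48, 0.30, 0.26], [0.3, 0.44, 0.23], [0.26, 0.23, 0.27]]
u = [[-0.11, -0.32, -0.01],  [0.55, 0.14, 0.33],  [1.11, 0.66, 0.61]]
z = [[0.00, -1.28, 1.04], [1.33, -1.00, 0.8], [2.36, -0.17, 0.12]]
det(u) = 0.00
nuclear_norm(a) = 1.19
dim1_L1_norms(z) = [2.32, 3.13, 2.65]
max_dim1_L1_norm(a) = 1.04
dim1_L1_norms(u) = [0.44, 1.02, 2.38]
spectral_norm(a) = 0.94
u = z @ a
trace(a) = 1.19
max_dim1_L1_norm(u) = 2.38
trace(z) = -0.88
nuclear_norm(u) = 1.88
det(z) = 0.01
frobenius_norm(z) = 3.43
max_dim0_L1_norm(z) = 3.69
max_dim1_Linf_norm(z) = 2.36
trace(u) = 0.64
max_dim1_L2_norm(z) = 2.37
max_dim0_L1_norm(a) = 1.04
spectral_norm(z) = 2.92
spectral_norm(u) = 1.58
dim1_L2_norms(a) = [0.62, 0.58, 0.44]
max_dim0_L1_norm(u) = 1.77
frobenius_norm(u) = 1.61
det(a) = 0.01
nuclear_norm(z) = 4.72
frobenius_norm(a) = 0.96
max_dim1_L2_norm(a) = 0.62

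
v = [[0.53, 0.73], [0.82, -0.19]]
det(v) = -0.70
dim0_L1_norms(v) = [1.35, 0.92]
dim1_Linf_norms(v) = [0.73, 0.82]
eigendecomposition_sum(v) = [[0.73, 0.44],[0.49, 0.3]] + [[-0.2, 0.29], [0.33, -0.49]]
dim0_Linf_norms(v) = [0.82, 0.73]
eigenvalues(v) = [1.02, -0.68]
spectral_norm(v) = 1.03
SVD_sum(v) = [[0.72, 0.34], [0.6, 0.28]] + [[-0.19, 0.39], [0.22, -0.47]]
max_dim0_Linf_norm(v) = 0.82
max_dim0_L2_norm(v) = 0.98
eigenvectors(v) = [[0.83, -0.52], [0.56, 0.86]]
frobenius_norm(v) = 1.23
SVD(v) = [[-0.77, -0.64],  [-0.64, 0.77]] @ diag([1.0303870896286975, 0.678676981727318]) @ [[-0.91, -0.42], [0.42, -0.91]]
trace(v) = 0.34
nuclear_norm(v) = 1.71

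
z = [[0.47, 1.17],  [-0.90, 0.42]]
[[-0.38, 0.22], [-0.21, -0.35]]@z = [[-0.38,  -0.35], [0.22,  -0.39]]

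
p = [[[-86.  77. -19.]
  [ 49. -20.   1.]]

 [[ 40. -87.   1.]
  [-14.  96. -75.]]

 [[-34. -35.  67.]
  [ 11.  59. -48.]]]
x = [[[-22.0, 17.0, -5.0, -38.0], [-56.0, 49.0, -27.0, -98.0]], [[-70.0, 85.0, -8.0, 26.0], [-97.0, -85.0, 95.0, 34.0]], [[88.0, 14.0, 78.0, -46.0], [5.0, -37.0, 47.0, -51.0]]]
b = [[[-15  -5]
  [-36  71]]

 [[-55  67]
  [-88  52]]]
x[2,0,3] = -46.0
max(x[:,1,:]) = 95.0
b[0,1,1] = 71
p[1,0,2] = 1.0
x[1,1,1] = -85.0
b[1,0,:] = [-55, 67]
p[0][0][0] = -86.0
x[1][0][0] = -70.0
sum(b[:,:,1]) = 185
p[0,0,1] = 77.0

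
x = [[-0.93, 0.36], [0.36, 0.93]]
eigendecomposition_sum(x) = [[-0.96,0.18], [0.18,-0.03]] + [[0.03, 0.18], [0.18, 0.96]]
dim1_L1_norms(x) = [1.29, 1.29]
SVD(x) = [[-0.93, 0.36], [0.36, 0.93]] @ diag([0.9972462083156797, 0.9972462083156797]) @ [[1.00, 0.0], [0.00, 1.0]]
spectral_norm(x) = 1.00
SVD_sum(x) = [[-0.93, 0.00], [0.36, 0.0]] + [[0.0, 0.36], [0.00, 0.93]]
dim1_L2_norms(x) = [1.0, 1.0]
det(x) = -0.99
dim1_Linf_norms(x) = [0.93, 0.93]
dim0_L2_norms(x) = [1.0, 1.0]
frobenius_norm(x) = 1.41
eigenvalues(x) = [-1.0, 1.0]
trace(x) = 0.00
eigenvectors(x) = [[-0.98, -0.18],[0.18, -0.98]]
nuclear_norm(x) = 1.99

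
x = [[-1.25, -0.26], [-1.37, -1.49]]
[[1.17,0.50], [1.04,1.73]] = x @[[-0.98, -0.2], [0.20, -0.98]]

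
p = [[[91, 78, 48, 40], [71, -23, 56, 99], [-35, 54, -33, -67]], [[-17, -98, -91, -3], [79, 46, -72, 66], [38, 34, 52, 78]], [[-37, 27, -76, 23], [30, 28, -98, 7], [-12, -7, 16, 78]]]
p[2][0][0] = -37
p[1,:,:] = [[-17, -98, -91, -3], [79, 46, -72, 66], [38, 34, 52, 78]]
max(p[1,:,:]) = 79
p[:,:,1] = [[78, -23, 54], [-98, 46, 34], [27, 28, -7]]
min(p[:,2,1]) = -7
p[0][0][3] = 40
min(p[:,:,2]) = -98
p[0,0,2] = 48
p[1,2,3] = 78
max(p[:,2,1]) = 54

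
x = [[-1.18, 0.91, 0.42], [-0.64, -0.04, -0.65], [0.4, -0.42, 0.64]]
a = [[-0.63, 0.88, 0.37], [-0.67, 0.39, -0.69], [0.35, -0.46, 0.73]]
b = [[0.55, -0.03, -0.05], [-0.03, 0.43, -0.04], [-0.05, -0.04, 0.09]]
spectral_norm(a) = 1.51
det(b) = 0.02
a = x + b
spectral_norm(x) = 1.67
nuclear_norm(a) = 2.68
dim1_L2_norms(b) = [0.55, 0.43, 0.11]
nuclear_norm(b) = 1.07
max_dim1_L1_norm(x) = 2.51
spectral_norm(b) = 0.56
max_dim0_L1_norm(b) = 0.63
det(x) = 0.61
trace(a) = 0.49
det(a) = 0.30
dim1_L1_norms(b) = [0.63, 0.5, 0.18]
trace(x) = -0.58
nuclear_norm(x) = 3.05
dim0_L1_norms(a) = [1.65, 1.73, 1.79]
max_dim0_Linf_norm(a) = 0.88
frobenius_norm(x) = 1.99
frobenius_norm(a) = 1.80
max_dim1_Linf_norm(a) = 0.88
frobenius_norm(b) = 0.71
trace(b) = 1.07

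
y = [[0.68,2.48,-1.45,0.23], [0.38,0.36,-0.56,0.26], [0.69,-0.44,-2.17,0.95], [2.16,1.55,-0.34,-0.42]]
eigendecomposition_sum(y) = [[-0.07+0.00j, (-0.23+0j), (-0.62+0j), (0.35+0j)], [-0.04+0.00j, (-0.13+0j), -0.35+0.00j, 0.19+0.00j], [-0.22+0.00j, (-0.66+0j), (-1.8+0j), 0.99+0.00j], [0.08-0.00j, 0.24-0.00j, (0.66-0j), -0.36-0.00j]] + [[0.69+0.00j,  (2.03+0j),  (-0.61+0j),  (0.06-0j)],  [(0.32+0j),  0.93+0.00j,  -0.28+0.00j,  0.03-0.00j],  [(0.37+0j),  1.09+0.00j,  (-0.33+0j),  0.03-0.00j],  [(1.03+0j),  3.02+0.00j,  -0.90+0.00j,  (0.09-0j)]] + [[(0.03+0.18j), (0.34-0.38j), (-0.11+0.01j), -0.09-0.01j], [0.05-0.06j, (-0.22-0.01j), (0.03+0.04j), (0.02+0.03j)], [(0.27+0.01j), (-0.43-0.6j), (-0.02+0.16j), -0.04+0.12j], [(0.53+0.01j), -0.86-1.17j, (-0.05+0.31j), (-0.07+0.24j)]] + [[0.03-0.18j, (0.34+0.38j), -0.11-0.01j, (-0.09+0.01j)],[0.05+0.06j, -0.22+0.01j, 0.03-0.04j, 0.02-0.03j],[0.27-0.01j, (-0.43+0.6j), -0.02-0.16j, (-0.04-0.12j)],[(0.53-0.01j), -0.86+1.17j, (-0.05-0.31j), -0.07-0.24j]]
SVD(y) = [[-0.71, -0.09, 0.69, 0.12], [-0.19, 0.12, -0.01, -0.97], [-0.32, 0.89, -0.26, 0.18], [-0.59, -0.43, -0.68, 0.07]] @ diag([3.91380383804681, 2.384008864538712, 1.4330960998950195, 0.09734895765535438]) @ [[-0.53, -0.67, 0.52, -0.07],[-0.13, -0.51, -0.73, 0.44],[-0.83, 0.53, -0.14, 0.14],[-0.15, -0.12, -0.42, -0.89]]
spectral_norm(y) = 3.91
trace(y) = -1.55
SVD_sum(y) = [[1.47, 1.86, -1.46, 0.19], [0.40, 0.50, -0.39, 0.05], [0.67, 0.85, -0.66, 0.09], [1.22, 1.55, -1.21, 0.16]] + [[0.03,0.1,0.15,-0.09], [-0.04,-0.15,-0.21,0.12], [-0.28,-1.09,-1.55,0.93], [0.13,0.52,0.74,-0.44]] + [[-0.81, 0.52, -0.14, 0.13], [0.01, -0.01, 0.0, -0.00], [0.31, -0.2, 0.05, -0.05], [0.81, -0.52, 0.14, -0.13]] + [[-0.0, -0.00, -0.01, -0.01], [0.01, 0.01, 0.04, 0.08], [-0.0, -0.00, -0.01, -0.02], [-0.0, -0.00, -0.0, -0.01]]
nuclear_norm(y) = 7.83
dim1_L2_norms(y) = [2.96, 0.81, 2.51, 2.71]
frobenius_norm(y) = 4.80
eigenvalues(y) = [(-2.36+0j), (1.38+0j), (-0.28+0.56j), (-0.28-0.56j)]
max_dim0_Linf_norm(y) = 2.48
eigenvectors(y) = [[(-0.31+0j),(0.52+0j),-0.06-0.29j,(-0.06+0.29j)], [(-0.17+0j),0.24+0.00j,-0.08+0.10j,-0.08-0.10j], [-0.88+0.00j,0.28+0.00j,(-0.43-0j),(-0.43+0j)], [0.32+0.00j,(0.77+0j),-0.84+0.00j,(-0.84-0j)]]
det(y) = -1.30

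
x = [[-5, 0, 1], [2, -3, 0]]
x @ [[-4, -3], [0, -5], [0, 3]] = [[20, 18], [-8, 9]]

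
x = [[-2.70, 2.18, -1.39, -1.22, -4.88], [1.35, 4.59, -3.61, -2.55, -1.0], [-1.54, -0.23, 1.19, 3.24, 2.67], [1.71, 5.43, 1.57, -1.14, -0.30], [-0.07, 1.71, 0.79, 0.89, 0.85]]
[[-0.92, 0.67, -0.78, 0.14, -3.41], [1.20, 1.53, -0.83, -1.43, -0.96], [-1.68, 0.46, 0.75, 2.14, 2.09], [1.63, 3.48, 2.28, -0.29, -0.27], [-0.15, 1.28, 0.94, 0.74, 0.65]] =x @ [[0.59, 0.04, 0.10, -0.19, -0.1], [0.04, 0.58, 0.25, 0.11, 0.00], [0.1, 0.25, 0.53, 0.06, 0.05], [-0.19, 0.11, 0.06, 0.59, -0.04], [-0.1, 0.0, 0.05, -0.04, 0.75]]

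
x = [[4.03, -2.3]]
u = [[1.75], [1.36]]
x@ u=[[3.92]]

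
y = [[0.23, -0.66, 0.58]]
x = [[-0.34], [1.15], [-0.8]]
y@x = [[-1.3]]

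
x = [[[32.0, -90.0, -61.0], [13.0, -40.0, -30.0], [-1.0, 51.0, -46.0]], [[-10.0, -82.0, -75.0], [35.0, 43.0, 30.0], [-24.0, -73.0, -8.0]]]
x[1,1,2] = 30.0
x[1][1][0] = 35.0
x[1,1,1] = 43.0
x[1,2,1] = -73.0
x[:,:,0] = [[32.0, 13.0, -1.0], [-10.0, 35.0, -24.0]]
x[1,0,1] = -82.0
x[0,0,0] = 32.0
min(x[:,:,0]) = -24.0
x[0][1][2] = -30.0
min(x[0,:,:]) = -90.0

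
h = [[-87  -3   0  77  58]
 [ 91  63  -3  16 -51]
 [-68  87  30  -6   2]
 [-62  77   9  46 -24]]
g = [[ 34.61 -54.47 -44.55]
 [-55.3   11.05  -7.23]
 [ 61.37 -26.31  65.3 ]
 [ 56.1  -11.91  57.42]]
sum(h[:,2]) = 36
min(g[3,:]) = -11.91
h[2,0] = -68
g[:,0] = [34.61, -55.3, 61.37, 56.1]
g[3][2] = 57.42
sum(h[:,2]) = 36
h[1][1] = 63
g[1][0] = -55.3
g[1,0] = -55.3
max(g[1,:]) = 11.05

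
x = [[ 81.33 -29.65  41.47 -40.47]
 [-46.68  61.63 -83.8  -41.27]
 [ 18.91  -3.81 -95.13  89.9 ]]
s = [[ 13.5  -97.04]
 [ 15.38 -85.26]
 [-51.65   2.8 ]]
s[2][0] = -51.65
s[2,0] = -51.65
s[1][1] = -85.26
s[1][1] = -85.26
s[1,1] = -85.26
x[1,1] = 61.63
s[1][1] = -85.26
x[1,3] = -41.27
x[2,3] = 89.9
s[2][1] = 2.8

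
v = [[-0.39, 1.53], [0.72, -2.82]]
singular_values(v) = [3.31, 0.0]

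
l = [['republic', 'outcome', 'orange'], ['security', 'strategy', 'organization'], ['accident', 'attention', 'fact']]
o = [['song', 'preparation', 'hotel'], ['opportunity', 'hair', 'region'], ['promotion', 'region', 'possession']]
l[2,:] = ['accident', 'attention', 'fact']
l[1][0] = 'security'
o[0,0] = 'song'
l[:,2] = ['orange', 'organization', 'fact']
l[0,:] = ['republic', 'outcome', 'orange']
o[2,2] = 'possession'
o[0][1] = 'preparation'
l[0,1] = 'outcome'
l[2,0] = 'accident'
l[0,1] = 'outcome'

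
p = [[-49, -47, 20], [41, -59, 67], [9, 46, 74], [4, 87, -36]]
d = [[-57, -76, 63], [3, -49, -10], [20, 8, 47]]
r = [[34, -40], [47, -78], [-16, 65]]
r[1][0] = 47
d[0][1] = -76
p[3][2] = -36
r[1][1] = -78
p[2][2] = 74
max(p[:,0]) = 41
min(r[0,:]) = -40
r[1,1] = -78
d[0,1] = -76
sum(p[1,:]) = 49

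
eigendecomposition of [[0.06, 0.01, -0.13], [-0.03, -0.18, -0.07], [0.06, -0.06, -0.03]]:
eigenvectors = [[(0.81+0j), (0.81-0j), 0.11+0.00j], [(-0.1+0.21j), (-0.1-0.21j), 0.95+0.00j], [0.20-0.51j, (0.2+0.51j), (0.29+0j)]]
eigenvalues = [(0.03+0.08j), (0.03-0.08j), (-0.2+0j)]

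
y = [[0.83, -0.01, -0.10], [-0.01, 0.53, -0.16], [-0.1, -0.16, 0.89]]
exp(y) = [[2.31, -0.00, -0.24], [-0.0, 1.72, -0.33], [-0.24, -0.33, 2.47]]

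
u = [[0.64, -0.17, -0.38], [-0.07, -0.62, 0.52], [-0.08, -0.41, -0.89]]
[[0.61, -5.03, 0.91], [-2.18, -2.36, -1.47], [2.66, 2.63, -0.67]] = u@ [[-0.78, -9.15, 1.77],[0.83, 2.20, 1.93],[-3.3, -3.15, -0.29]]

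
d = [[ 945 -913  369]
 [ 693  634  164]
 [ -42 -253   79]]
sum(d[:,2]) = 612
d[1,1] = 634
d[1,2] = 164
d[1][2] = 164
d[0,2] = 369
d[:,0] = [945, 693, -42]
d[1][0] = 693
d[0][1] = -913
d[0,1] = -913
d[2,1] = -253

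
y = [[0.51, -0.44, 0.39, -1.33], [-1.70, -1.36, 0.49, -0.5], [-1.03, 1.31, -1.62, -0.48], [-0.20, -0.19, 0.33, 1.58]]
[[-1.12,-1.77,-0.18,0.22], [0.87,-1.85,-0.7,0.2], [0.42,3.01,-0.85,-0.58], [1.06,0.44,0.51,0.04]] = y @[[-0.51, -0.16, 0.37, 0.01],[-0.41, 0.90, -0.00, -0.01],[-0.46, -1.21, 0.19, 0.36],[0.65, 0.62, 0.33, -0.05]]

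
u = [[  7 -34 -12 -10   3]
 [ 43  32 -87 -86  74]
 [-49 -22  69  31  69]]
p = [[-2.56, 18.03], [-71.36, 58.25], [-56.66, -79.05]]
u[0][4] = 3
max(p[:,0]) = -2.56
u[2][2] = 69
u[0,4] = 3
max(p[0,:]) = 18.03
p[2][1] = -79.05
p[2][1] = -79.05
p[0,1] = 18.03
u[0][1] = -34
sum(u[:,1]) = -24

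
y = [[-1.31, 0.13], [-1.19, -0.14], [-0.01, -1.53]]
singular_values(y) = [1.77, 1.54]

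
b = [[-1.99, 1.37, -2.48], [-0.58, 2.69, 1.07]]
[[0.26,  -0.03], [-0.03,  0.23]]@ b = [[-0.50, 0.28, -0.68], [-0.07, 0.58, 0.32]]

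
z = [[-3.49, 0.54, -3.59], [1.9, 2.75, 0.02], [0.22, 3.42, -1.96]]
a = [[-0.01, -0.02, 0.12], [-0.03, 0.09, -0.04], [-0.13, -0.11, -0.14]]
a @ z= [[0.02, 0.35, -0.2], [0.27, 0.09, 0.19], [0.21, -0.85, 0.74]]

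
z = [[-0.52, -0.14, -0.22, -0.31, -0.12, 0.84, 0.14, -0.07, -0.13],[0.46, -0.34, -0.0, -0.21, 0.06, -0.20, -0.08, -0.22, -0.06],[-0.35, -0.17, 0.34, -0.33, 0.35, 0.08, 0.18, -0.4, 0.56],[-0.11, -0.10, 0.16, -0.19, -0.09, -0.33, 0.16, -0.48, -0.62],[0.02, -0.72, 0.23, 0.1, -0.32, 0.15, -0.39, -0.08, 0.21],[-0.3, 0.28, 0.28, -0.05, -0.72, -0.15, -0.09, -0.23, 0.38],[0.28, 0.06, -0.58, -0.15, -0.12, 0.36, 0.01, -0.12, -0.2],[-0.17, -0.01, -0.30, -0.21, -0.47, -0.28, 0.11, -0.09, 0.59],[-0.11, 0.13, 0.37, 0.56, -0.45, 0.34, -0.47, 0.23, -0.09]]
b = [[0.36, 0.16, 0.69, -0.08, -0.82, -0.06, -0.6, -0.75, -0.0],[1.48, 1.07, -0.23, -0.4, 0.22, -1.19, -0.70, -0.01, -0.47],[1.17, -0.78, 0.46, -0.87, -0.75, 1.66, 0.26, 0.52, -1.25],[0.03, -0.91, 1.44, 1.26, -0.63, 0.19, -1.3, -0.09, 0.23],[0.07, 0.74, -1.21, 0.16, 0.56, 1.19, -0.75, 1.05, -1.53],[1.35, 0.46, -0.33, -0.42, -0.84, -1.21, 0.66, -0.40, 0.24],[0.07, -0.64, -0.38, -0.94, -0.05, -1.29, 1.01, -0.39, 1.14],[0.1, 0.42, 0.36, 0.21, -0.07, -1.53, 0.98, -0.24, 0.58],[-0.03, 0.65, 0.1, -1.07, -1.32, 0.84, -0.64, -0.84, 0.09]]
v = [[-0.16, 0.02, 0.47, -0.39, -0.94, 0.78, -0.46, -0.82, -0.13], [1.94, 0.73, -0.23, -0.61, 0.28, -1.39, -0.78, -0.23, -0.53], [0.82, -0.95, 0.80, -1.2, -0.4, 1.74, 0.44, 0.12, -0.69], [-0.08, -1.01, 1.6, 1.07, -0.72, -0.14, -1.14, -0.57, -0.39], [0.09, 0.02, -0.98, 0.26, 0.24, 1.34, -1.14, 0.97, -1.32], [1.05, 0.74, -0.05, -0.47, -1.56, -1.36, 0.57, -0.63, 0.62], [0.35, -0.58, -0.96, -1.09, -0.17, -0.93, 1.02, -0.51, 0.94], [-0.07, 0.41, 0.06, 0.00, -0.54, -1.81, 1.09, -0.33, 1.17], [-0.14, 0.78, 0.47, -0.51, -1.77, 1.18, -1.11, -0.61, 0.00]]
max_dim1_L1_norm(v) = 7.16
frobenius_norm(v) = 7.65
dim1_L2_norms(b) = [1.5, 2.39, 2.86, 2.58, 2.79, 2.27, 2.36, 2.02, 2.27]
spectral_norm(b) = 4.30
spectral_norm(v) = 4.77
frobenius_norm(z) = 2.82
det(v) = 16.09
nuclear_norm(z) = 7.31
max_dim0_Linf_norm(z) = 0.84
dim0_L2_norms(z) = [0.91, 0.89, 0.94, 0.82, 1.1, 1.11, 0.69, 0.76, 1.14]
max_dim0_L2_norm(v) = 3.84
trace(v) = 2.01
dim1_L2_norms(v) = [1.67, 2.77, 2.74, 2.65, 2.62, 2.69, 2.38, 2.53, 2.69]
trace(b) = 3.36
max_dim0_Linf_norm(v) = 1.94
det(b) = 9.35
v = b + z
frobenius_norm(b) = 7.11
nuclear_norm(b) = 17.38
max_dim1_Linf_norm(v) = 1.94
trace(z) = -1.35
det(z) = 0.00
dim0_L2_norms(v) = [2.39, 2.03, 2.36, 2.2, 2.75, 3.84, 2.72, 1.77, 2.3]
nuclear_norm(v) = 18.74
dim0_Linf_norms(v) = [1.94, 1.01, 1.6, 1.2, 1.77, 1.81, 1.14, 0.97, 1.32]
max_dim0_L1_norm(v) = 10.67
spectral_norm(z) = 1.39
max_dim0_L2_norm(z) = 1.14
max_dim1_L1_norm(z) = 2.76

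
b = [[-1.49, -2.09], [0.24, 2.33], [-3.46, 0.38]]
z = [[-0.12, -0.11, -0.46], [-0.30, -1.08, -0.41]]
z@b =[[1.74, -0.18], [1.61, -2.05]]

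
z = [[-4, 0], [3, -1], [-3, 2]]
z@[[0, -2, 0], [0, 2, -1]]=[[0, 8, 0], [0, -8, 1], [0, 10, -2]]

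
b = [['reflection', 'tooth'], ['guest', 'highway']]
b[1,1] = 'highway'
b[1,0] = 'guest'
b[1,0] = 'guest'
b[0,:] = ['reflection', 'tooth']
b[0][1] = 'tooth'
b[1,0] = 'guest'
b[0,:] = ['reflection', 'tooth']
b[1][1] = 'highway'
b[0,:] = ['reflection', 'tooth']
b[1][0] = 'guest'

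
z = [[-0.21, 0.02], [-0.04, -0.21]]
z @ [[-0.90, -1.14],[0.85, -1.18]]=[[0.21, 0.22], [-0.14, 0.29]]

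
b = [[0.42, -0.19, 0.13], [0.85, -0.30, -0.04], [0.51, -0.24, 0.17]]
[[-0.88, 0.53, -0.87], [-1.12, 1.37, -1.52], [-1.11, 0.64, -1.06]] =b @ [[-0.54, 1.14, -2.07], [2.4, -1.16, -0.67], [-1.54, -1.32, -0.98]]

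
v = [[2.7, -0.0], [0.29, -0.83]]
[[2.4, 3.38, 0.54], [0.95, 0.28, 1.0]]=v @[[0.89, 1.25, 0.20],[-0.83, 0.10, -1.13]]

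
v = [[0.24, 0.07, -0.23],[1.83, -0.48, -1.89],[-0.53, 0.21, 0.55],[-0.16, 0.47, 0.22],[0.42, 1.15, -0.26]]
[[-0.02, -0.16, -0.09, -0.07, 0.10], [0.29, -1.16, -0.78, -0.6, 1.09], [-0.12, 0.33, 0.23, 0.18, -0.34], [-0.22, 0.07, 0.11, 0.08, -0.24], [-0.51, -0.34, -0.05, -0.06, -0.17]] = v @ [[0.12, -0.16, -0.15, -0.29, 0.39], [-0.47, -0.13, 0.07, 0.06, -0.32], [0.08, 0.49, 0.25, 0.02, -0.12]]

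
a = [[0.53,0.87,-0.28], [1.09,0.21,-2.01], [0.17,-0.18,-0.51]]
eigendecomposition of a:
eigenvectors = [[0.72, 0.39, 0.83], [0.69, -0.85, -0.38], [-0.0, -0.36, 0.41]]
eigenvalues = [1.36, -1.13, -0.0]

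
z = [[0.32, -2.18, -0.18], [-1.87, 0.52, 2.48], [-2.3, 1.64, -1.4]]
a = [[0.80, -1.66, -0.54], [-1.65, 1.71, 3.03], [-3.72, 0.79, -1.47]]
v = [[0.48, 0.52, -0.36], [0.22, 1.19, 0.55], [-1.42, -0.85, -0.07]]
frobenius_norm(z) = 4.97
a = z + v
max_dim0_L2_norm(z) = 2.98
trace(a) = 1.04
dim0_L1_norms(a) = [6.17, 4.16, 5.04]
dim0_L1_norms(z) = [4.49, 4.34, 4.06]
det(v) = -0.75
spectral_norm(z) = 3.72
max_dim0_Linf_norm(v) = 1.42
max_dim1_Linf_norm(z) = 2.48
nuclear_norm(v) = 3.36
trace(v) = 1.60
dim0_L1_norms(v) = [2.12, 2.56, 0.98]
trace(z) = -0.56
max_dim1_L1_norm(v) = 2.34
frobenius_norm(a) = 5.93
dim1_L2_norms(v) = [0.79, 1.33, 1.66]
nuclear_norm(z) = 8.19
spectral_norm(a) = 4.61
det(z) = 16.94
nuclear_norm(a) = 9.18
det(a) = 16.08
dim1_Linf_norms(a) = [1.66, 3.03, 3.72]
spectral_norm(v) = 2.03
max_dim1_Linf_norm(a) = 3.72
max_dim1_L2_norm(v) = 1.66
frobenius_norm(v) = 2.27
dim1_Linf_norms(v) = [0.52, 1.19, 1.42]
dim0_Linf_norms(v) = [1.42, 1.19, 0.55]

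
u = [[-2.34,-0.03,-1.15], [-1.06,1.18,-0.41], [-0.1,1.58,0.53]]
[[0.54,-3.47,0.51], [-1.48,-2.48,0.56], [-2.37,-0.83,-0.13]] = u @ [[-0.09, 0.91, 0.44], [-1.42, -0.87, 0.4], [-0.25, 1.19, -1.35]]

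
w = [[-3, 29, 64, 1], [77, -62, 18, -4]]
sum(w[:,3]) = -3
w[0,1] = 29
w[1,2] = 18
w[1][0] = 77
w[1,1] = -62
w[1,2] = 18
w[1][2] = 18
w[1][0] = 77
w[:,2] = [64, 18]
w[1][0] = 77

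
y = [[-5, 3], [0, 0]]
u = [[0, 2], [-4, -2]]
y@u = [[-12, -16], [0, 0]]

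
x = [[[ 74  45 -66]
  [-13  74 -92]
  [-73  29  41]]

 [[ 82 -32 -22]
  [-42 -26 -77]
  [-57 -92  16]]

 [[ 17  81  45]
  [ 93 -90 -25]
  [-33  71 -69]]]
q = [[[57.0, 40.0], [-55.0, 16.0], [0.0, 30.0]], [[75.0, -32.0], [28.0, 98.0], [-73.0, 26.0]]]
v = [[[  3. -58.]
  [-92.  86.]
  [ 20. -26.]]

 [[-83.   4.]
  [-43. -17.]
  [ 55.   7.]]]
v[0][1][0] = -92.0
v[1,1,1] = -17.0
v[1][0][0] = -83.0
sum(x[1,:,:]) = -250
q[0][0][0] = 57.0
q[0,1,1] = 16.0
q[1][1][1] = 98.0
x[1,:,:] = [[82, -32, -22], [-42, -26, -77], [-57, -92, 16]]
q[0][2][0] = 0.0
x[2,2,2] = -69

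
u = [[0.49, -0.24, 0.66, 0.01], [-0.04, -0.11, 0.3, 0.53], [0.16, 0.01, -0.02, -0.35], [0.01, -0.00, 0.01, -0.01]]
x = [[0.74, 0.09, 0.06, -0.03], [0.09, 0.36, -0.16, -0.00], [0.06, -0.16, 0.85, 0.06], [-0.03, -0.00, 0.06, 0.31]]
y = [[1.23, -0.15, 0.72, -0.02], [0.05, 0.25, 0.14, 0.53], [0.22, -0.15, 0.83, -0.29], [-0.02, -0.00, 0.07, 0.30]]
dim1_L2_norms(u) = [0.86, 0.62, 0.39, 0.02]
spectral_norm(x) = 0.91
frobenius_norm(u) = 1.13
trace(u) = 0.35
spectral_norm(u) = 0.91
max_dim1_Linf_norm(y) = 1.23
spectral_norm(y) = 1.59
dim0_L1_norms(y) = [1.52, 0.55, 1.76, 1.14]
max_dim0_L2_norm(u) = 0.73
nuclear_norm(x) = 2.26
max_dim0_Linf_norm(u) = 0.66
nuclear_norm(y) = 2.97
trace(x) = 2.26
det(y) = 0.07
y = x + u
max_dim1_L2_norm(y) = 1.43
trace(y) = 2.61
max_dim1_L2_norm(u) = 0.86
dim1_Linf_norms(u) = [0.66, 0.53, 0.35, 0.01]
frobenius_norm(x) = 1.26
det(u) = 0.00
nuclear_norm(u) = 1.58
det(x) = 0.06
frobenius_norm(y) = 1.83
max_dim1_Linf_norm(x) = 0.85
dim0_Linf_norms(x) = [0.74, 0.36, 0.85, 0.31]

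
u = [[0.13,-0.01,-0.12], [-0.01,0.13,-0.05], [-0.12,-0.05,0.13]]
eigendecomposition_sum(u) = [[-0.00, -0.0, -0.00], [-0.00, -0.0, -0.00], [-0.00, -0.0, -0.0]] + [[0.11, 0.04, -0.12], [0.04, 0.01, -0.04], [-0.12, -0.04, 0.13]] + [[0.02,  -0.05,  0.00],[-0.05,  0.12,  -0.01],[0.0,  -0.01,  0.00]]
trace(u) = 0.39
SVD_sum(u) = [[0.11, 0.04, -0.12], [0.04, 0.01, -0.04], [-0.12, -0.04, 0.13]] + [[0.02, -0.05, 0.0], [-0.05, 0.12, -0.01], [0.0, -0.01, 0.0]] + [[-0.00, -0.00, -0.0],[-0.0, -0.0, -0.0],[-0.0, -0.00, -0.00]]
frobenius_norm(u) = 0.29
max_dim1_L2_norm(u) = 0.18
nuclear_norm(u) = 0.40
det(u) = -0.00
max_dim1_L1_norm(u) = 0.3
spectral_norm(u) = 0.26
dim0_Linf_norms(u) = [0.13, 0.13, 0.13]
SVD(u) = [[-0.66,0.38,0.65], [-0.23,-0.92,0.31], [0.72,0.05,0.7]] @ diag([0.25669996267489825, 0.13707969702071568, 0.0037796596956139426]) @ [[-0.66, -0.23, 0.72], [0.38, -0.92, 0.05], [-0.65, -0.31, -0.70]]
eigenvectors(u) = [[0.65, 0.66, 0.38],[0.31, 0.23, -0.92],[0.70, -0.72, 0.05]]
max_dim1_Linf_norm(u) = 0.13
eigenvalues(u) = [-0.0, 0.26, 0.14]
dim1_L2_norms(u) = [0.18, 0.14, 0.18]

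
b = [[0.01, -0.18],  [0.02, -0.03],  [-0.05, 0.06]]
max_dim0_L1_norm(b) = 0.27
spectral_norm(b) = 0.19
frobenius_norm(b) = 0.20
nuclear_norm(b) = 0.24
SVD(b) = [[0.92, -0.38], [0.17, 0.33], [-0.34, -0.86]] @ diag([0.1942662938005732, 0.04648233097629005]) @ [[0.15, -0.99], [0.99, 0.15]]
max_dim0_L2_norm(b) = 0.19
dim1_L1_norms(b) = [0.19, 0.05, 0.11]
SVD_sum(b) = [[0.03, -0.18], [0.01, -0.03], [-0.01, 0.07]] + [[-0.02, -0.0],[0.01, 0.00],[-0.04, -0.01]]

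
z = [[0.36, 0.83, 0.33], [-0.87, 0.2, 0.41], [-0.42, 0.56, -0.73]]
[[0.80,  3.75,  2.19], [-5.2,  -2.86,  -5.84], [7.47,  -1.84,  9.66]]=z@[[2.52, 4.45, 2.97],[3.46, 1.99, 5.59],[-9.03, 1.49, -10.66]]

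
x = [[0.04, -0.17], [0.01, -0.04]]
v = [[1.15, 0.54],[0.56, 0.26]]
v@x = [[0.05, -0.22],[0.03, -0.11]]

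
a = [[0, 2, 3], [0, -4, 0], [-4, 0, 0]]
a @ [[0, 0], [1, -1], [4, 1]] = [[14, 1], [-4, 4], [0, 0]]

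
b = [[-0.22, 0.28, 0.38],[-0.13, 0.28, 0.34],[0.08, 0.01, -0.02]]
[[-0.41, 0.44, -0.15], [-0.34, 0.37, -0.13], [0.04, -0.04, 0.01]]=b@ [[-0.09,0.09,-0.03],[0.83,-0.89,0.24],[-1.73,1.87,-0.59]]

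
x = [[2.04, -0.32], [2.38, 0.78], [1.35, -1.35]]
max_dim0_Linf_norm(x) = 2.38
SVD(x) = [[-0.60, 0.12],[-0.68, -0.59],[-0.42, 0.8]] @ diag([3.4191124363948617, 1.5784391490615002]) @ [[-1.00, 0.07], [-0.07, -1.00]]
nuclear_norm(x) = 5.00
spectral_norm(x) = 3.42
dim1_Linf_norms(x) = [2.04, 2.38, 1.35]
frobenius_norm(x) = 3.77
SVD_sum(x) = [[2.05, -0.14],[2.32, -0.16],[1.43, -0.10]] + [[-0.01, -0.18], [0.06, 0.94], [-0.08, -1.25]]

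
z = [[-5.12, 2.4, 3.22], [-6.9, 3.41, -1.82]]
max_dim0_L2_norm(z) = 8.59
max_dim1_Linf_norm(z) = 6.9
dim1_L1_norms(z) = [10.74, 12.13]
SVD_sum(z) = [[-5.23, 2.54, 0.31],  [-6.82, 3.31, 0.41]] + [[0.11,-0.14,2.91], [-0.08,0.10,-2.23]]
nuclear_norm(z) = 13.23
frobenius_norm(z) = 10.24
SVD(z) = [[-0.61, -0.79], [-0.79, 0.61]] @ diag([9.5619231533651, 3.6691859600108074]) @ [[0.9, -0.44, -0.05], [-0.04, 0.05, -1.00]]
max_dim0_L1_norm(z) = 12.02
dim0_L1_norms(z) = [12.02, 5.81, 5.04]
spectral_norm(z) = 9.56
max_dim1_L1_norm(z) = 12.13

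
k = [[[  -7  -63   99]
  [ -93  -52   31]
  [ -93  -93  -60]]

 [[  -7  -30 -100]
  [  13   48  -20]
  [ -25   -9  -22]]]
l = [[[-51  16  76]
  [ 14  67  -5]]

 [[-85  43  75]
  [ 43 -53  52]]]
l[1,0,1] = 43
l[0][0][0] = -51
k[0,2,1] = -93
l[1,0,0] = -85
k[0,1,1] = -52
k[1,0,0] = -7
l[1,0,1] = 43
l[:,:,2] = [[76, -5], [75, 52]]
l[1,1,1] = -53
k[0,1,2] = 31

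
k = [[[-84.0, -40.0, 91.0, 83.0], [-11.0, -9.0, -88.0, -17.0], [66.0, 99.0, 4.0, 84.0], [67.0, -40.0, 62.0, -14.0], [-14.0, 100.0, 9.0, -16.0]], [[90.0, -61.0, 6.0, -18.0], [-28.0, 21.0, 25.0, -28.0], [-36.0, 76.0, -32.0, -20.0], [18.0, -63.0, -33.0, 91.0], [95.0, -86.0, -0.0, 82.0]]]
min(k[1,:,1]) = -86.0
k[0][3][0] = 67.0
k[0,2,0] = 66.0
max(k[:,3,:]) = 91.0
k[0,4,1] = 100.0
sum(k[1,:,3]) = 107.0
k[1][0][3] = -18.0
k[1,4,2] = -0.0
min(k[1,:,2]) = -33.0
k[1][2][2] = -32.0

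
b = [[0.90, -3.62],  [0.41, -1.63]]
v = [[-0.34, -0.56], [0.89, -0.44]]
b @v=[[-3.53, 1.09], [-1.59, 0.49]]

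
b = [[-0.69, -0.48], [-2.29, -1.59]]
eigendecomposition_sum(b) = [[0.0,-0.0],  [-0.0,0.0]] + [[-0.69, -0.48], [-2.29, -1.59]]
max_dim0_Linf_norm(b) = 2.29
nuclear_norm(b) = 2.91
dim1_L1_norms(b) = [1.17, 3.88]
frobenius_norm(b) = 2.91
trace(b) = -2.28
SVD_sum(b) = [[-0.69,-0.48], [-2.29,-1.59]] + [[0.0,-0.00], [-0.00,0.00]]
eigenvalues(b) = [0.0, -2.28]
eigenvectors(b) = [[0.57,0.29], [-0.82,0.96]]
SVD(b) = [[-0.29, -0.96], [-0.96, 0.29]] @ diag([2.9118206469274623, 0.000721198265496209]) @ [[0.82, 0.57], [-0.57, 0.82]]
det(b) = -0.00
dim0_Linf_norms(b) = [2.29, 1.59]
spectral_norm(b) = 2.91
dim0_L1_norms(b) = [2.98, 2.07]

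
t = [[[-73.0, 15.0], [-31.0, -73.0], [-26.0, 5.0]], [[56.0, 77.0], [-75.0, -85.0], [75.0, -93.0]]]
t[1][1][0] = -75.0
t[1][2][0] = 75.0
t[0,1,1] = -73.0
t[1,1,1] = -85.0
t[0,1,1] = -73.0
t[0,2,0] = -26.0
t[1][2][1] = -93.0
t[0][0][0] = -73.0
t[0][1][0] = -31.0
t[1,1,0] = -75.0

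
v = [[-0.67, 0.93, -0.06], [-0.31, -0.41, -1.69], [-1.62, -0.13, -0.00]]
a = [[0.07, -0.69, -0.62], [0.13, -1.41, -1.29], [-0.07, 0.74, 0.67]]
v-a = [[-0.74,  1.62,  0.56], [-0.44,  1.00,  -0.40], [-1.55,  -0.87,  -0.67]]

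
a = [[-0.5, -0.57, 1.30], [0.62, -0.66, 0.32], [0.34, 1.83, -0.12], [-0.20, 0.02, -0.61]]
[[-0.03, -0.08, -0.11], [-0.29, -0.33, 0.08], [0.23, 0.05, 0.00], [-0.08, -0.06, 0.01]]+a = [[-0.53, -0.65, 1.19], [0.33, -0.99, 0.40], [0.57, 1.88, -0.12], [-0.28, -0.04, -0.6]]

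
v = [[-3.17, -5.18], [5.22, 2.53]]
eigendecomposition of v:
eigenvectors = [[0.39-0.59j, (0.39+0.59j)], [(-0.71+0j), (-0.71-0j)]]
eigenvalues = [(-0.32+4.35j), (-0.32-4.35j)]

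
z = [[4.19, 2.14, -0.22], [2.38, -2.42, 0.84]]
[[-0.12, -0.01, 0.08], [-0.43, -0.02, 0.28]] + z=[[4.07, 2.13, -0.14],[1.95, -2.44, 1.12]]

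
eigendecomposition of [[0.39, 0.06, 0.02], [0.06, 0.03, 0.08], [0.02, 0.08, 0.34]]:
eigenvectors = [[0.14, -0.86, -0.5], [-0.97, -0.23, 0.13], [0.22, -0.46, 0.86]]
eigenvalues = [0.0, 0.42, 0.34]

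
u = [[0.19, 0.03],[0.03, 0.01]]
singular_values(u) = [0.19, 0.01]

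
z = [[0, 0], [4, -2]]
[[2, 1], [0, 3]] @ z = [[4, -2], [12, -6]]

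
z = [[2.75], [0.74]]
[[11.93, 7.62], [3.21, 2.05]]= z @ [[4.34,2.77]]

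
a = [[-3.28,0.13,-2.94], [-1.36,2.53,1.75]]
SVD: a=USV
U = [[-1.00, 0.04], [0.04, 1.0]]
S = [4.41, 3.36]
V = [[0.73, -0.0, 0.68], [-0.45, 0.75, 0.48]]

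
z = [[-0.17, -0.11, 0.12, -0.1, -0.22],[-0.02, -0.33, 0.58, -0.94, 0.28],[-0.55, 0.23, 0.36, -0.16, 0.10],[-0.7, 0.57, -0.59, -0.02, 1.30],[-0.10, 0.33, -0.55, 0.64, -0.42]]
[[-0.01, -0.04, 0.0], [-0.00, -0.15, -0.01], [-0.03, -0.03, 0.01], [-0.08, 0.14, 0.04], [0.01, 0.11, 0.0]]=z @[[0.09,  0.02,  -0.03], [0.08,  0.08,  -0.02], [-0.01,  -0.08,  -0.0], [-0.05,  0.1,  0.02], [-0.05,  0.05,  0.02]]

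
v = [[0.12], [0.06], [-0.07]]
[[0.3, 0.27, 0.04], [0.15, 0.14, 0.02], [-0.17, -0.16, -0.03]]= v @ [[2.49, 2.28, 0.36]]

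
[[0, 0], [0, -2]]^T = [[0, 0], [0, -2]]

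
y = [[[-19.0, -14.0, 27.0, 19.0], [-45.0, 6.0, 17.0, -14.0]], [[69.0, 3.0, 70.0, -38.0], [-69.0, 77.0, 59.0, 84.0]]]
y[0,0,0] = -19.0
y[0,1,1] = 6.0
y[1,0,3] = -38.0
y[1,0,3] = -38.0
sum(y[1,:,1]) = 80.0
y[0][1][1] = 6.0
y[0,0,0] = -19.0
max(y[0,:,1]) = 6.0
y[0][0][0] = -19.0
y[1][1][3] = 84.0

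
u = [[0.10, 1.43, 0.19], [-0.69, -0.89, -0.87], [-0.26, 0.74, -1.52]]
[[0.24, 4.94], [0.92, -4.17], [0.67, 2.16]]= u@ [[-1.69, 1.89], [0.29, 3.34], [-0.01, -0.12]]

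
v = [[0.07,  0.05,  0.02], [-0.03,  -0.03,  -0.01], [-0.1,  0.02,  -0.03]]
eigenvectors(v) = [[0.42+0.00j, 0.23+0.18j, 0.23-0.18j], [(-0.07+0j), -0.05-0.16j, -0.05+0.16j], [-0.90+0.00j, -0.94+0.00j, (-0.94-0j)]]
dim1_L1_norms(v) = [0.14, 0.07, 0.15]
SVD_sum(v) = [[0.08, 0.01, 0.02], [-0.03, -0.01, -0.01], [-0.09, -0.02, -0.03]] + [[-0.01, 0.04, -0.0], [0.0, -0.02, 0.00], [-0.01, 0.04, -0.00]] + [[0.00,-0.00,-0.00], [0.00,-0.0,-0.0], [0.00,-0.00,-0.00]]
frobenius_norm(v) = 0.14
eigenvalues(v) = [(0.02+0j), (-0+0.02j), (-0-0.02j)]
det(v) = 0.00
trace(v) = 0.01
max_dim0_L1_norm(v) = 0.2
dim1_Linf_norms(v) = [0.07, 0.03, 0.1]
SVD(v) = [[-0.61, 0.63, 0.49], [0.27, -0.41, 0.87], [0.75, 0.66, 0.08]] @ diag([0.13285150384261288, 0.05786869626507561, 0.0013007379969214204]) @ [[-0.94,-0.18,-0.28], [-0.17,0.98,-0.05], [0.29,-0.00,-0.96]]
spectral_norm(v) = 0.13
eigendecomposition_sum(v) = [[0.04+0.00j,0.05+0.00j,0.01+0.00j], [-0.01-0.00j,-0.01-0.00j,(-0-0j)], [(-0.1-0j),(-0.11-0j),(-0.02-0j)]] + [[0.01-0.02j, -0.03j, (0.01-0j)], [(-0.01+0j), (-0.01+0.02j), (-0+0j)], [-0.00+0.06j, (0.06+0.08j), -0.01+0.02j]] + [[(0.01+0.02j), 0.00+0.03j, 0.01+0.00j], [-0.01-0.00j, (-0.01-0.02j), (-0-0j)], [-0.00-0.06j, (0.06-0.08j), -0.01-0.02j]]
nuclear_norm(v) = 0.19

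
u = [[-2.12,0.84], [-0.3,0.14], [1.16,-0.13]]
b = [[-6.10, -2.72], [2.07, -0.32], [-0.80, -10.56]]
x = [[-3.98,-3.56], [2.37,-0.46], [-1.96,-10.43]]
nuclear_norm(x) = 15.34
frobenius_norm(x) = 12.12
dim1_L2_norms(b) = [6.68, 2.09, 10.59]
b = x + u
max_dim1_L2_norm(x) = 10.61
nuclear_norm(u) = 2.85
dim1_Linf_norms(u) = [2.12, 0.3, 1.16]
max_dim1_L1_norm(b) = 11.36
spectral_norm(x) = 11.50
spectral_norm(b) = 11.23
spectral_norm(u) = 2.57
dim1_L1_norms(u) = [2.96, 0.44, 1.29]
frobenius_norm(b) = 12.69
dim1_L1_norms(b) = [8.82, 2.39, 11.36]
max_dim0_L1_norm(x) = 14.45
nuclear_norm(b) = 17.15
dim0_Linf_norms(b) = [6.1, 10.56]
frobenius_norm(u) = 2.58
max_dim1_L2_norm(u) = 2.28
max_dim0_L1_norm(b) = 13.6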